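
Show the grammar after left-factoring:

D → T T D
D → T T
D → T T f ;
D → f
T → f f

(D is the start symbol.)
Left-factoring transforms A → αβ₁ | αβ₂ into A → αA' and A' → β₁ | β₂
(α is the longest common prefix among the alternatives). Repeat until
no nonterminal has two alternatives with a common prefix.

Round 1: D has alternatives sharing prefix 'T T'. Introduce D': D → T T D'
  Add: D' → D
  Add: D' → ε
  Add: D' → f ;

No remaining common prefixes — done.

Resulting grammar:
D → T T D'
D' → D
D' → ε
D' → f ;
D → f
T → f f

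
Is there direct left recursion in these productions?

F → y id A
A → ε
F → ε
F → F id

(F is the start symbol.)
Yes, F is left-recursive

F → y id A: starts with y
A → ε: starts with ε
F → ε: starts with ε
F → F id: LEFT RECURSIVE (starts with F)

The grammar has direct left recursion on: F.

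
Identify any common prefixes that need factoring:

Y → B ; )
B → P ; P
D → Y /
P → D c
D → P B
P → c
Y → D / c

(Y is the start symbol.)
No, left-factoring is not needed

Left-factoring is needed when two productions for the same non-terminal
share a common prefix on the right-hand side.

Productions for Y:
  Y → B ; )
  Y → D / c
Productions for D:
  D → Y /
  D → P B
Productions for P:
  P → D c
  P → c

No common prefixes found.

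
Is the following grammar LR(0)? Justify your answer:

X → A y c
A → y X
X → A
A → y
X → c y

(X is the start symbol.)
No. Shift-reduce conflict between [X → A .] and [X → A . y c]

Augment with X' → X and build the canonical LR(0) collection (I0 = CLOSURE({[X' → . X]}), then GOTO on every symbol after a dot until no new states appear). It has 9 states:
  I0: { [A → . y X], [A → . y], [X → . A y c], [X → . A], [X → . c y], [X' → . X] }  — shift
  I1: { [X → A . y c], [X → A .] }  — shift, reduce
  I2: { [X' → X .] }  — accept
  I3: { [X → c . y] }  — shift
  I4: { [A → . y X], [A → . y], [A → y . X], [A → y .], [X → . A y c], [X → . A], [X → . c y] }  — shift, reduce
  I5: { [A → y X .] }  — reduce
  I6: { [X → c y .] }  — reduce
  I7: { [X → A y . c] }  — shift
  I8: { [X → A y c .] }  — reduce

Conflict in state I1:
  Shift-reduce conflict between [X → A .] and [X → A . y c]
So the grammar is NOT LR(0).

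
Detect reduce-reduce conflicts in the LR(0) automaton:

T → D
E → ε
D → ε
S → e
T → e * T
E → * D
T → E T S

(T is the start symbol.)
A reduce-reduce conflict occurs when an LR(0) state has two complete items [A → α .] and [B → β .] — both call for a reduction, and with no lookahead the parser cannot choose between them.

Augment with T' → T and build the canonical LR(0) collection (I0 = CLOSURE({[T' → . T]}), then GOTO on every symbol after a dot until no new states appear). It has 12 states:
  I0: { [D → .], [E → . * D], [E → .], [T → . D], [T → . E T S], [T → . e * T], [T' → . T] }  — shift, 2 reduces
  I1: { [D → .], [E → * . D] }  — reduce
  I2: { [T → D .] }  — reduce
  I3: { [D → .], [E → . * D], [E → .], [T → . D], [T → . E T S], [T → . e * T], [T → E . T S] }  — shift, 2 reduces
  I4: { [T' → T .] }  — accept
  I5: { [T → e . * T] }  — shift
  I6: { [D → .], [E → . * D], [E → .], [T → . D], [T → . E T S], [T → . e * T], [T → e * . T] }  — shift, 2 reduces
  I7: { [T → e * T .] }  — reduce
  I8: { [S → . e], [T → E T . S] }  — shift
  I9: { [T → E T S .] }  — reduce
  I10: { [S → e .] }  — reduce
  I11: { [E → * D .] }  — reduce

I0 contains complete items [D → .], [E → .] — reduce-reduce conflict.
I3 contains complete items [D → .], [E → .] — reduce-reduce conflict.
I6 contains complete items [D → .], [E → .] — reduce-reduce conflict.

Answer: Yes — I0: [D → .] vs [E → .]; I3: [D → .] vs [E → .]; I6: [D → .] vs [E → .]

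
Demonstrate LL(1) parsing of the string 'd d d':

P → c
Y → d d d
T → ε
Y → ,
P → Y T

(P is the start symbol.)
LL(1) parsing maintains a stack (initially the start symbol over $) and the input. At each step: if the stack top is a terminal, match it against the current input token; if it is a non-terminal N, replace it with the RHS of M[N, lookahead] (the unique production whose predict set contains the lookahead).

Stack is shown with the top on the left.

Stack      Input    Action
--------------------------
P $        d d d $  output P → Y T
Y T $      d d d $  output Y → d d d
d d d T $  d d d $  match 'd'
d d T $    d d $    match 'd'
d T $      d $      match 'd'
T $        $        output T → ε
$          $        accept

The string is accepted.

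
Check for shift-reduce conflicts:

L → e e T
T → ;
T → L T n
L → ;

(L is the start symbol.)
No shift-reduce conflicts

A shift-reduce conflict occurs when an LR(0) state has both:
  - a complete (reduce) item [A → α .] (dot at the end), and
  - a shift item [B → β . c γ] (dot before a terminal).

Augment with L' → L and build the canonical LR(0) collection (I0 = CLOSURE({[L' → . L]}), then GOTO on every symbol after a dot until no new states appear). It has 10 states:
  I0: { [L → . ;], [L → . e e T], [L' → . L] }  — shift
  I1: { [L → ; .] }  — reduce
  I2: { [L' → L .] }  — accept
  I3: { [L → e . e T] }  — shift
  I4: { [L → . ;], [L → . e e T], [L → e e . T], [T → . ;], [T → . L T n] }  — shift
  I5: { [L → ; .], [T → ; .] }  — 2 reduces
  I6: { [L → . ;], [L → . e e T], [T → . ;], [T → . L T n], [T → L . T n] }  — shift
  I7: { [L → e e T .] }  — reduce
  I8: { [T → L T . n] }  — shift
  I9: { [T → L T n .] }  — reduce

No state contains both a complete item and a shift item.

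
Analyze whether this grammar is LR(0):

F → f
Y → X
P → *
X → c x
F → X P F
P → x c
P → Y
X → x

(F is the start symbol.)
No. Shift-reduce conflict between [X → x .] and [P → x . c]

Augment with F' → F and build the canonical LR(0) collection (I0 = CLOSURE({[F' → . F]}), then GOTO on every symbol after a dot until no new states appear). It has 14 states:
  I0: { [F → . X P F], [F → . f], [F' → . F], [X → . c x], [X → . x] }  — shift
  I1: { [F' → F .] }  — accept
  I2: { [F → X . P F], [P → . *], [P → . Y], [P → . x c], [X → . c x], [X → . x], [Y → . X] }  — shift
  I3: { [X → c . x] }  — shift
  I4: { [F → f .] }  — reduce
  I5: { [X → x .] }  — reduce
  I6: { [X → c x .] }  — reduce
  I7: { [P → * .] }  — reduce
  I8: { [F → . X P F], [F → . f], [F → X P . F], [X → . c x], [X → . x] }  — shift
  I9: { [Y → X .] }  — reduce
  I10: { [P → Y .] }  — reduce
  I11: { [P → x . c], [X → x .] }  — shift, reduce
  I12: { [P → x c .] }  — reduce
  I13: { [F → X P F .] }  — reduce

Conflict in state I11:
  Shift-reduce conflict between [X → x .] and [P → x . c]
So the grammar is NOT LR(0).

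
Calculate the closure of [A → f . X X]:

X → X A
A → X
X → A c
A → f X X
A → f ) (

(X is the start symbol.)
{ [A → . X], [A → . f ) (], [A → . f X X], [A → f . X X], [X → . A c], [X → . X A] }

Start with: [A → f . X X]
  [A → f . X X] has the dot before X: add [X → . X A], [X → . A c]
  [X → . A c] has the dot before A: add [A → . X], [A → . f X X], [A → . f ) (]
No further items can be added.

CLOSURE = { [A → . X], [A → . f ) (], [A → . f X X], [A → f . X X], [X → . A c], [X → . X A] }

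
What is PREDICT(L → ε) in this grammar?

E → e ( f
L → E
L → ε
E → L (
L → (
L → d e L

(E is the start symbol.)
PREDICT(L → ε) = (FIRST(RHS) \ {ε}) ∪ (FOLLOW(L) if ε ∈ FIRST(RHS), i.e. RHS ⇒* ε)
The right-hand side is ε (FIRST(ε) = { ε }), so the predict set is FOLLOW(L) = { '(' }
PREDICT(L → ε) = { '(' }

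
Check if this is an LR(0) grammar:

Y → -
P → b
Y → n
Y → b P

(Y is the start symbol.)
Yes, the grammar is LR(0)

A grammar is LR(0) if no state in the canonical LR(0) collection has:
  - both a shift item (dot before a terminal) and a complete item (shift-reduce conflict), or
  - two or more complete items (reduce-reduce conflict; the accept item [Y' → Y .] counts as a complete item here).

Augment with Y' → Y and build the canonical LR(0) collection (I0 = CLOSURE({[Y' → . Y]}), then GOTO on every symbol after a dot until no new states appear). It has 7 states:
  I0: { [Y → . -], [Y → . b P], [Y → . n], [Y' → . Y] }  — shift
  I1: { [Y → - .] }  — reduce
  I2: { [Y' → Y .] }  — accept
  I3: { [P → . b], [Y → b . P] }  — shift
  I4: { [Y → n .] }  — reduce
  I5: { [Y → b P .] }  — reduce
  I6: { [P → b .] }  — reduce

Every state is either a pure shift/goto state or contains exactly one complete item and nothing to shift — no conflicts. The grammar is LR(0).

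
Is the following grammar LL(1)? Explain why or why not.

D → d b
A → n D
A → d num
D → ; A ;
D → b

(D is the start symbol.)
A grammar is LL(1) if for each non-terminal N with multiple productions, the predict sets of those productions are pairwise disjoint, where PREDICT(N → α) = (FIRST(α) \ {ε}) ∪ (FOLLOW(N) if α ⇒* ε).

For D:
  PREDICT(D → d b) = { 'd' }
  PREDICT(D → ';' A ';') = { ';' }
  PREDICT(D → b) = { 'b' }
For A:
  PREDICT(A → n D) = { 'n' }
  PREDICT(A → d num) = { 'd' }

All predict sets are disjoint. The grammar IS LL(1).

Answer: Yes, the grammar is LL(1).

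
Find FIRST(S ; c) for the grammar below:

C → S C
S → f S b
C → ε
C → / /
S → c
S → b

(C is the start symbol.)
{ 'b', 'c', 'f' }

FIRST sets of the non-terminals involved (from the grammar, by fixed-point iteration):
  FIRST(S) = { 'b', 'c', 'f' }

To compute FIRST(S ; c), process the symbols left to right:
Symbol S is a non-terminal. Add FIRST(S) \ {ε} = { 'b', 'c', 'f' }
S is not nullable (ε ∉ FIRST(S)), so stop here.
FIRST(S ; c) = { 'b', 'c', 'f' }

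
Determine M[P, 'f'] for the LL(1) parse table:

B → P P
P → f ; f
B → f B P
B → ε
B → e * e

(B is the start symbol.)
P → f ; f

To find M[P, 'f'], we find productions for P where 'f' is in the predict set (PREDICT(N → α) = (FIRST(α) \ {ε}) ∪ (FOLLOW(N) if α ⇒* ε)).

P → f ; f: PREDICT = { 'f' }
  'f' is in predict set, so this production goes in M[P, 'f']

M[P, 'f'] = P → f ; f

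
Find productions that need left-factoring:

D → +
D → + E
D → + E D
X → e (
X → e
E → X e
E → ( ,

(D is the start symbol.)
Left-factoring is needed when two productions for the same non-terminal
share a common prefix on the right-hand side.

Productions for D:
  D → +
  D → + E
  D → + E D
Productions for X:
  X → e (
  X → e
Productions for E:
  E → X e
  E → ( ,

Found common prefix '+' in productions for D
Found common prefix 'e' in productions for X

Answer: Yes, D has productions with common prefix '+'; X has productions with common prefix 'e'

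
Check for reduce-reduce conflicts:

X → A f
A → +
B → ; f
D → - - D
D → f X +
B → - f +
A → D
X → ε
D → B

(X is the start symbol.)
A reduce-reduce conflict occurs when an LR(0) state has two complete items [A → α .] and [B → β .] — both call for a reduction, and with no lookahead the parser cannot choose between them.

Augment with X' → X and build the canonical LR(0) collection (I0 = CLOSURE({[X' → . X]}), then GOTO on every symbol after a dot until no new states appear). It has 17 states:
  I0: { [A → . +], [A → . D], [B → . - f +], [B → . ; f], [D → . - - D], [D → . B], [D → . f X +], [X → . A f], [X → .], [X' → . X] }  — shift, reduce
  I1: { [A → + .] }  — reduce
  I2: { [B → - . f +], [D → - . - D] }  — shift
  I3: { [B → ; . f] }  — shift
  I4: { [X → A . f] }  — shift
  I5: { [D → B .] }  — reduce
  I6: { [A → D .] }  — reduce
  I7: { [X' → X .] }  — accept
  I8: { [A → . +], [A → . D], [B → . - f +], [B → . ; f], [D → . - - D], [D → . B], [D → . f X +], [D → f . X +], [X → . A f], [X → .] }  — shift, reduce
  I9: { [D → f X . +] }  — shift
  I10: { [D → f X + .] }  — reduce
  I11: { [X → A f .] }  — reduce
  I12: { [B → ; f .] }  — reduce
  I13: { [B → . - f +], [B → . ; f], [D → - - . D], [D → . - - D], [D → . B], [D → . f X +] }  — shift
  I14: { [B → - f . +] }  — shift
  I15: { [B → - f + .] }  — reduce
  I16: { [D → - - D .] }  — reduce

No state contains more than one complete item.

Answer: No reduce-reduce conflicts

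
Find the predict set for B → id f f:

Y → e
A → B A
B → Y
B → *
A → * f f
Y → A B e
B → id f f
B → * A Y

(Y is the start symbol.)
{ 'id' }

PREDICT(B → id f f) = (FIRST(RHS) \ {ε}) ∪ (FOLLOW(B) if ε ∈ FIRST(RHS), i.e. RHS ⇒* ε)
FIRST(id f f) = { 'id' }
ε ∉ FIRST(id f f), so FOLLOW(B) is not added.
PREDICT(B → id f f) = { 'id' }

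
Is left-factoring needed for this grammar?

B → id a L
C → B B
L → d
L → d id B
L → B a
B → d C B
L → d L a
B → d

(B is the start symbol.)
Left-factoring is needed when two productions for the same non-terminal
share a common prefix on the right-hand side.

Productions for B:
  B → id a L
  B → d C B
  B → d
Productions for L:
  L → d
  L → d id B
  L → B a
  L → d L a

Found common prefix 'd' in productions for B
Found common prefix 'd' in productions for L

Answer: Yes, B has productions with common prefix 'd'; L has productions with common prefix 'd'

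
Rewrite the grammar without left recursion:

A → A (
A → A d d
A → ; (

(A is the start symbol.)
A is directly left-recursive. The standard transformation for
  A → A α₁ | ... | A α_m | β₁ | ... | β_n
is
  A  → β₁ A' | ... | β_n A'
  A' → α₁ A' | ... | α_m A' | ε

A → ; ( becomes A → ; ( A'
A → A ( becomes A' → ( A'
A → A d d becomes A' → d d A'
Add A' → ε

Resulting grammar:
A → ; ( A'
A' → ( A'
A' → d d A'
A' → ε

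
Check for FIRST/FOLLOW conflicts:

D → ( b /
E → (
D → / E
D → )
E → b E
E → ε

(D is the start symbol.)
A FIRST/FOLLOW conflict occurs when a non-terminal N has a nullable alternative N → β (β ⇒* ε) and another alternative N → α with FIRST(α) ∩ FOLLOW(N) ≠ ∅: on such a lookahead the parser cannot decide between expanding α and letting N vanish via β.

Nullable non-terminals: E.

E: nullable alternative(s) E → ε; FOLLOW(E) = { $ }
  E → (: FIRST \ {ε} = { '(' } — disjoint from FOLLOW(E)
  E → b E: FIRST \ {ε} = { 'b' } — disjoint from FOLLOW(E)
  E → ε: FIRST \ {ε} = { } — this is the only nullable alternative, skip

D has no nullable alternative, so no FIRST/FOLLOW check is needed there.

No FIRST/FOLLOW conflicts found.

Answer: No FIRST/FOLLOW conflicts.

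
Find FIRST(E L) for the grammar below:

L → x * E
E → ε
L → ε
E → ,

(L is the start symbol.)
FIRST sets of the non-terminals involved (from the grammar, by fixed-point iteration):
  FIRST(E) = { ',', ε }
  FIRST(L) = { 'x', ε }

To compute FIRST(E L), process the symbols left to right:
Symbol E is a non-terminal. Add FIRST(E) \ {ε} = { ',' }
E is nullable (ε ∈ FIRST(E)), continue to the next symbol.
Symbol L is a non-terminal. Add FIRST(L) \ {ε} = { 'x' }
L is nullable (ε ∈ FIRST(L)), continue to the next symbol.
All symbols are nullable, so ε is in the result.
FIRST(E L) = { ',', 'x', ε }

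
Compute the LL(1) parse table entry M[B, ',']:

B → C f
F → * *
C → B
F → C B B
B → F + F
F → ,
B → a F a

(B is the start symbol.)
To find M[B, ','], we find productions for B where ',' is in the predict set (PREDICT(N → α) = (FIRST(α) \ {ε}) ∪ (FOLLOW(N) if α ⇒* ε)).

Relevant sets:
  FIRST(C) = { '*', ',', 'a' }
  FIRST(F) = { '*', ',', 'a' }

B → C f: PREDICT = { '*', ',', 'a' }
  ',' is in predict set, so this production goes in M[B, ',']
B → F + F: PREDICT = { '*', ',', 'a' }
  ',' is in predict set, so this production goes in M[B, ',']
B → a F a: PREDICT = { 'a' }

M[B, ','] = B → C f, B → F + F  (a multiply-defined cell — the grammar is not LL(1))

Answer: B → C f, B → F + F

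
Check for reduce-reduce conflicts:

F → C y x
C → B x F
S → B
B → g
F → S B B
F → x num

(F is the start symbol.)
No reduce-reduce conflicts

Augment with F' → F and build the canonical LR(0) collection (I0 = CLOSURE({[F' → . F]}), then GOTO on every symbol after a dot until no new states appear). It has 14 states:
  I0: { [B → . g], [C → . B x F], [F → . C y x], [F → . S B B], [F → . x num], [F' → . F], [S → . B] }  — shift
  I1: { [C → B . x F], [S → B .] }  — shift, reduce
  I2: { [F → C . y x] }  — shift
  I3: { [F' → F .] }  — accept
  I4: { [B → . g], [F → S . B B] }  — shift
  I5: { [B → g .] }  — reduce
  I6: { [F → x . num] }  — shift
  I7: { [F → x num .] }  — reduce
  I8: { [B → . g], [F → S B . B] }  — shift
  I9: { [F → S B B .] }  — reduce
  I10: { [F → C y . x] }  — shift
  I11: { [F → C y x .] }  — reduce
  I12: { [B → . g], [C → . B x F], [C → B x . F], [F → . C y x], [F → . S B B], [F → . x num], [S → . B] }  — shift
  I13: { [C → B x F .] }  — reduce

No state contains more than one complete item.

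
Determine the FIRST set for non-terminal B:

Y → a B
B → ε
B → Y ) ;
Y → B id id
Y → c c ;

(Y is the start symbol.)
{ 'a', 'c', 'id', ε }

To compute FIRST(B), examine every production with B on the left-hand side, reading each right-hand side left to right until a non-nullable symbol is reached.

FIRST sets of the other non-terminals involved (by the same procedure, iterated to a fixed point):
  FIRST(Y) = { 'a', 'c', 'id' }

From B → ε:
  - ε-production, so ε ∈ FIRST(B)
From B → Y ) ;:
  - Y is a non-terminal: add FIRST(Y) \ {ε} = { 'a', 'c', 'id' }
    Y is not nullable, so stop

Collecting: FIRST(B) = { 'a', 'c', 'id', ε }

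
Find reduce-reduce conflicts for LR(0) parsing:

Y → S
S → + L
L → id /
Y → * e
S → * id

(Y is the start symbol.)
No reduce-reduce conflicts

A reduce-reduce conflict occurs when an LR(0) state has two complete items [A → α .] and [B → β .] — both call for a reduction, and with no lookahead the parser cannot choose between them.

Augment with Y' → Y and build the canonical LR(0) collection (I0 = CLOSURE({[Y' → . Y]}), then GOTO on every symbol after a dot until no new states appear). It has 10 states:
  I0: { [S → . * id], [S → . + L], [Y → . * e], [Y → . S], [Y' → . Y] }  — shift
  I1: { [S → * . id], [Y → * . e] }  — shift
  I2: { [L → . id /], [S → + . L] }  — shift
  I3: { [Y → S .] }  — reduce
  I4: { [Y' → Y .] }  — accept
  I5: { [S → + L .] }  — reduce
  I6: { [L → id . /] }  — shift
  I7: { [L → id / .] }  — reduce
  I8: { [Y → * e .] }  — reduce
  I9: { [S → * id .] }  — reduce

No state contains more than one complete item.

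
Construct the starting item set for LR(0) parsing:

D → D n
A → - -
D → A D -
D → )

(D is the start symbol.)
First, augment the grammar with D' → D
I₀ = CLOSURE({ [D' → . D] }):
  [D' → . D] has the dot before D: add [D → . D n], [D → . A D -], [D → . )]
  [D → . A D -] has the dot before A: add [A → . - -]
No further items can be added.

I₀ = { [A → . - -], [D → . )], [D → . A D -], [D → . D n], [D' → . D] }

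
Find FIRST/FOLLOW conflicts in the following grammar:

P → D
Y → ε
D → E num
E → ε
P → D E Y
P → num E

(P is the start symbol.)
No FIRST/FOLLOW conflicts.

Nullable non-terminals: E, Y.
E has a nullable alternative but only one production, so nothing to check.
Y has a nullable alternative but only one production, so nothing to check.

D, P have no nullable alternative, so no FIRST/FOLLOW check is needed there.

No FIRST/FOLLOW conflicts found.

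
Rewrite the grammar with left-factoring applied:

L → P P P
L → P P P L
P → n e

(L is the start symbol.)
L → P P P L'
L' → ε
L' → L
P → n e

Left-factoring transforms A → αβ₁ | αβ₂ into A → αA' and A' → β₁ | β₂
(α is the longest common prefix among the alternatives). Repeat until
no nonterminal has two alternatives with a common prefix.

Round 1: L has alternatives sharing prefix 'P P P'. Introduce L': L → P P P L'
  Add: L' → ε
  Add: L' → L

No remaining common prefixes — done.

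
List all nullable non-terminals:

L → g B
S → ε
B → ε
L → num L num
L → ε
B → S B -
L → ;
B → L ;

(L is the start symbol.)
{ 'B', 'L', 'S' }

A non-terminal is nullable if it can derive ε (the empty string): either it has an ε-production, or it has a production whose right-hand side consists entirely of nullable non-terminals.

ε-productions: S → ε, B → ε, L → ε
So S, B, L are immediately nullable.
Every non-terminal is now nullable.
Nullable = { 'B', 'L', 'S' }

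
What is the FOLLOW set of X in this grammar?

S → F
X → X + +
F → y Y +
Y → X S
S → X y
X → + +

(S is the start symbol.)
{ '+', 'y' }

To compute FOLLOW(X), find every occurrence of X on a right-hand side N → α X β: add FIRST(β) \ {ε}, and if β is empty or nullable also add FOLLOW(N). Iterate to a fixed point.

In X → X + +: X is followed by '+' '+', add FIRST('+' '+') \ {ε} = { '+' }
In Y → X S: X is followed by S, add FIRST(S) \ {ε} = { '+', 'y' }
In S → X y: X is followed by y, add FIRST(y) \ {ε} = { 'y' }

Taking the union: FOLLOW(X) = { '+', 'y' }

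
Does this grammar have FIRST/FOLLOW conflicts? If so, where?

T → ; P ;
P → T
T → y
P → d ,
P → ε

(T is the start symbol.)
Yes. P → T with FOLLOW(P) on { ';' }

A FIRST/FOLLOW conflict occurs when a non-terminal N has a nullable alternative N → β (β ⇒* ε) and another alternative N → α with FIRST(α) ∩ FOLLOW(N) ≠ ∅: on such a lookahead the parser cannot decide between expanding α and letting N vanish via β.

Nullable non-terminals: P.
FIRST sets used below: FIRST(T) = { ';', 'y' }

P: nullable alternative(s) P → ε; FOLLOW(P) = { ';' }
  P → T: FIRST \ {ε} = { ';', 'y' } — overlaps FOLLOW(P) on { ';' }: CONFLICT
  P → d ,: FIRST \ {ε} = { 'd' } — disjoint from FOLLOW(P)
  P → ε: FIRST \ {ε} = { } — this is the only nullable alternative, skip

T has no nullable alternative, so no FIRST/FOLLOW check is needed there.

So the grammar has 1 FIRST/FOLLOW conflict (marked CONFLICT above).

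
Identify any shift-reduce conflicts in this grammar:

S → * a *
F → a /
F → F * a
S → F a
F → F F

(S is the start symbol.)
Yes — I7: [F → F F .] vs [F → F . * a]; I8: [S → F a .] vs [F → a . /]

Augment with S' → S and build the canonical LR(0) collection (I0 = CLOSURE({[S' → . S]}), then GOTO on every symbol after a dot until no new states appear). It has 12 states:
  I0: { [F → . F * a], [F → . F F], [F → . a /], [S → . * a *], [S → . F a], [S' → . S] }  — shift
  I1: { [S → * . a *] }  — shift
  I2: { [F → . F * a], [F → . F F], [F → . a /], [F → F . * a], [F → F . F], [S → F . a] }  — shift
  I3: { [S' → S .] }  — accept
  I4: { [F → a . /] }  — shift
  I5: { [F → a / .] }  — reduce
  I6: { [F → F * . a] }  — shift
  I7: { [F → . F * a], [F → . F F], [F → . a /], [F → F . * a], [F → F . F], [F → F F .] }  — shift, reduce
  I8: { [F → a . /], [S → F a .] }  — shift, reduce
  I9: { [F → F * a .] }  — reduce
  I10: { [S → * a . *] }  — shift
  I11: { [S → * a * .] }  — reduce

I7 contains reduce item [F → F F .] and shift items [F → F . * a], [F → . a /] — shift-reduce conflict.
I8 contains reduce item [S → F a .] and shift item [F → a . /] — shift-reduce conflict.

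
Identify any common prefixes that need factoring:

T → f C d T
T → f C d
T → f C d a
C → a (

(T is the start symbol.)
Yes, T has productions with common prefix 'f C d'

Left-factoring is needed when two productions for the same non-terminal
share a common prefix on the right-hand side.

Productions for T:
  T → f C d T
  T → f C d
  T → f C d a

Found common prefix 'f C d' in productions for T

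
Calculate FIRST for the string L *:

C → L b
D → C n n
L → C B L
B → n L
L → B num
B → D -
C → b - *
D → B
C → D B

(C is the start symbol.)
FIRST sets of the non-terminals involved (from the grammar, by fixed-point iteration):
  FIRST(L) = { 'b', 'n' }

To compute FIRST(L *), process the symbols left to right:
Symbol L is a non-terminal. Add FIRST(L) \ {ε} = { 'b', 'n' }
L is not nullable (ε ∉ FIRST(L)), so stop here.
FIRST(L *) = { 'b', 'n' }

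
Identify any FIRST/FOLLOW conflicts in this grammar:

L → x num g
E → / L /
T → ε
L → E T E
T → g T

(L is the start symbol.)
No FIRST/FOLLOW conflicts.

Nullable non-terminals: T.

T: nullable alternative(s) T → ε; FOLLOW(T) = { '/' }
  T → ε: FIRST \ {ε} = { } — this is the only nullable alternative, skip
  T → g T: FIRST \ {ε} = { 'g' } — disjoint from FOLLOW(T)

E, L have no nullable alternative, so no FIRST/FOLLOW check is needed there.

No FIRST/FOLLOW conflicts found.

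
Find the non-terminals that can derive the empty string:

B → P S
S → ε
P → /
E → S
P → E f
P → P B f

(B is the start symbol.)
{ 'E', 'S' }

A non-terminal is nullable if it can derive ε (the empty string): either it has an ε-production, or it has a production whose right-hand side consists entirely of nullable non-terminals.

ε-productions: S → ε
So S is immediately nullable.
E → S: every symbol on the right is nullable, so E is nullable too.
No further non-terminal can be added: every production for the remaining non-terminals contains a terminal or a non-nullable non-terminal.
Nullable = { 'E', 'S' }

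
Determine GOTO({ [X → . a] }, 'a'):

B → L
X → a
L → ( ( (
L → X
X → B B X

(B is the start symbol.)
{ [X → a .] }

GOTO(I, 'a') = CLOSURE({ [A → αX.β] : [A → α.Xβ] ∈ I, X = 'a' })

Items with dot before 'a', with the dot advanced:
  [X → . a] → [X → a .]
Closure adds nothing (no advanced item has the dot before a non-terminal).

GOTO = { [X → a .] }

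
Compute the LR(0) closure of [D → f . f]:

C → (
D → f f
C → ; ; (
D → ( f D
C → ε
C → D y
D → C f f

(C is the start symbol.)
Start with: [D → f . f]
The dot precedes the terminal f, so nothing is added.

CLOSURE = { [D → f . f] }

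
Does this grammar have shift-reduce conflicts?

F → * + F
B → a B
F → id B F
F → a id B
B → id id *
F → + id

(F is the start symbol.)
No shift-reduce conflicts

Augment with F' → F and build the canonical LR(0) collection (I0 = CLOSURE({[F' → . F]}), then GOTO on every symbol after a dot until no new states appear). It has 18 states:
  I0: { [F → . * + F], [F → . + id], [F → . a id B], [F → . id B F], [F' → . F] }  — shift
  I1: { [F → * . + F] }  — shift
  I2: { [F → + . id] }  — shift
  I3: { [F' → F .] }  — accept
  I4: { [F → a . id B] }  — shift
  I5: { [B → . a B], [B → . id id *], [F → id . B F] }  — shift
  I6: { [F → . * + F], [F → . + id], [F → . a id B], [F → . id B F], [F → id B . F] }  — shift
  I7: { [B → . a B], [B → . id id *], [B → a . B] }  — shift
  I8: { [B → id . id *] }  — shift
  I9: { [B → id id . *] }  — shift
  I10: { [B → id id * .] }  — reduce
  I11: { [B → a B .] }  — reduce
  I12: { [F → id B F .] }  — reduce
  I13: { [B → . a B], [B → . id id *], [F → a id . B] }  — shift
  I14: { [F → a id B .] }  — reduce
  I15: { [F → + id .] }  — reduce
  I16: { [F → * + . F], [F → . * + F], [F → . + id], [F → . a id B], [F → . id B F] }  — shift
  I17: { [F → * + F .] }  — reduce

No state contains both a complete item and a shift item.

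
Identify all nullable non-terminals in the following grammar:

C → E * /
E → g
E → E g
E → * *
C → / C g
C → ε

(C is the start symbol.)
{ 'C' }

A non-terminal is nullable if it can derive ε (the empty string): either it has an ε-production, or it has a production whose right-hand side consists entirely of nullable non-terminals.

ε-productions: C → ε
So C is immediately nullable.
No further non-terminal can be added: every production for the remaining non-terminals contains a terminal or a non-nullable non-terminal.
Nullable = { 'C' }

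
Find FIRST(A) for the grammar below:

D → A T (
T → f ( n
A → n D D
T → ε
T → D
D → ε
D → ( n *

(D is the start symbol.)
{ 'n' }

From A → n D D:
  - n is a terminal: add 'n' and stop

Collecting: FIRST(A) = { 'n' }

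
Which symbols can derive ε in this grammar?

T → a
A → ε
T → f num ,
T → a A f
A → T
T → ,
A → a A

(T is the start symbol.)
A non-terminal is nullable if it can derive ε (the empty string): either it has an ε-production, or it has a production whose right-hand side consists entirely of nullable non-terminals.

ε-productions: A → ε
So A is immediately nullable.
No further non-terminal can be added: every production for the remaining non-terminals contains a terminal or a non-nullable non-terminal.
Nullable = { 'A' }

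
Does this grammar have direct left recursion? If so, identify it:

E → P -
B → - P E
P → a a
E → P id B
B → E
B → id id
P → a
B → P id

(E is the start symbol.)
Direct left recursion occurs when N → N α for some non-terminal N (the right-hand side begins with the left-hand side itself).

E → P -: starts with P
B → - P E: starts with '-'
P → a a: starts with a
E → P id B: starts with P
B → E: starts with E
B → id id: starts with id
P → a: starts with a
B → P id: starts with P

No direct left recursion found.

Answer: No direct left recursion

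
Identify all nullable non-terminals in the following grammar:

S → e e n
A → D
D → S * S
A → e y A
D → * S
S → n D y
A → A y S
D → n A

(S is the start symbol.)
A non-terminal is nullable if it can derive ε (the empty string): either it has an ε-production, or it has a production whose right-hand side consists entirely of nullable non-terminals.

There are no ε-productions, so no non-terminal can derive ε.
No non-terminals are nullable.

Answer: None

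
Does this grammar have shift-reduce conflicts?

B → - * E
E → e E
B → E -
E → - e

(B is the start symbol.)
No shift-reduce conflicts

Augment with B' → B and build the canonical LR(0) collection (I0 = CLOSURE({[B' → . B]}), then GOTO on every symbol after a dot until no new states appear). It has 11 states:
  I0: { [B → . - * E], [B → . E -], [B' → . B], [E → . - e], [E → . e E] }  — shift
  I1: { [B → - . * E], [E → - . e] }  — shift
  I2: { [B' → B .] }  — accept
  I3: { [B → E . -] }  — shift
  I4: { [E → . - e], [E → . e E], [E → e . E] }  — shift
  I5: { [E → - . e] }  — shift
  I6: { [E → e E .] }  — reduce
  I7: { [E → - e .] }  — reduce
  I8: { [B → E - .] }  — reduce
  I9: { [B → - * . E], [E → . - e], [E → . e E] }  — shift
  I10: { [B → - * E .] }  — reduce

No state contains both a complete item and a shift item.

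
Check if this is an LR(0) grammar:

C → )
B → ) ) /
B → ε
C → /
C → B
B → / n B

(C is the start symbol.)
A grammar is LR(0) if no state in the canonical LR(0) collection has:
  - both a shift item (dot before a terminal) and a complete item (shift-reduce conflict), or
  - two or more complete items (reduce-reduce conflict; the accept item [C' → C .] counts as a complete item here).

Augment with C' → C and build the canonical LR(0) collection (I0 = CLOSURE({[C' → . C]}), then GOTO on every symbol after a dot until no new states appear). It has 11 states:
  I0: { [B → . ) ) /], [B → . / n B], [B → .], [C → . )], [C → . /], [C → . B], [C' → . C] }  — shift, reduce
  I1: { [B → ) . ) /], [C → ) .] }  — shift, reduce
  I2: { [B → / . n B], [C → / .] }  — shift, reduce
  I3: { [C → B .] }  — reduce
  I4: { [C' → C .] }  — accept
  I5: { [B → . ) ) /], [B → . / n B], [B → .], [B → / n . B] }  — shift, reduce
  I6: { [B → ) . ) /] }  — shift
  I7: { [B → / . n B] }  — shift
  I8: { [B → / n B .] }  — reduce
  I9: { [B → ) ) . /] }  — shift
  I10: { [B → ) ) / .] }  — reduce

Conflict in state I0:
  Shift-reduce conflict between [B → .] and [B → . ) ) /]
So the grammar is NOT LR(0).

Answer: No. Shift-reduce conflict between [B → .] and [B → . ) ) /]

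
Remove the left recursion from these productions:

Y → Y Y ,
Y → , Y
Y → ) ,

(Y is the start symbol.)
Y → , Y Y'
Y → ) , Y'
Y' → Y , Y'
Y' → ε

Y is directly left-recursive. The standard transformation for
  A → A α₁ | ... | A α_m | β₁ | ... | β_n
is
  A  → β₁ A' | ... | β_n A'
  A' → α₁ A' | ... | α_m A' | ε

Y → , Y becomes Y → , Y Y'
Y → ) , becomes Y → ) , Y'
Y → Y Y , becomes Y' → Y , Y'
Add Y' → ε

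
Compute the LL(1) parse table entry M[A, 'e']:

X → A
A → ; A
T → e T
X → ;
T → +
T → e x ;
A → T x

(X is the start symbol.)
To find M[A, 'e'], we find productions for A where 'e' is in the predict set (PREDICT(N → α) = (FIRST(α) \ {ε}) ∪ (FOLLOW(N) if α ⇒* ε)).

Relevant sets:
  FIRST(T) = { '+', 'e' }

A → ; A: PREDICT = { ';' }
A → T x: PREDICT = { '+', 'e' }
  'e' is in predict set, so this production goes in M[A, 'e']

M[A, 'e'] = A → T x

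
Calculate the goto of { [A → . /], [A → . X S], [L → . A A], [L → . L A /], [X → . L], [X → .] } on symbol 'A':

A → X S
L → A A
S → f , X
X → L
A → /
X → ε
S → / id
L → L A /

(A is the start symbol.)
{ [A → . /], [A → . X S], [L → . A A], [L → . L A /], [L → A . A], [X → . L], [X → .] }

GOTO(I, 'A') = CLOSURE({ [A → αX.β] : [A → α.Xβ] ∈ I, X = 'A' })

Items with dot before 'A', with the dot advanced:
  [L → . A A] → [L → A . A]
Closure of the advanced items:
  [L → A . A] has the dot before A: add [A → . X S], [A → . /]
  [A → . X S] has the dot before X: add [X → . L], [X → .]
  [X → . L] has the dot before L: add [L → . A A], [L → . L A /]

GOTO = { [A → . /], [A → . X S], [L → . A A], [L → . L A /], [L → A . A], [X → . L], [X → .] }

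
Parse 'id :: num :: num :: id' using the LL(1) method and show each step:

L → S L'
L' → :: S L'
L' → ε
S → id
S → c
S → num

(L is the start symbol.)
Stack is shown with the top on the left.

Stack      Input                     Action
-------------------------------------------
L $        id :: num :: num :: id $  output L → S L'
S L' $     id :: num :: num :: id $  output S → id
id L' $    id :: num :: num :: id $  match 'id'
L' $       :: num :: num :: id $     output L' → :: S L'
:: S L' $  :: num :: num :: id $     match '::'
S L' $     num :: num :: id $        output S → num
num L' $   num :: num :: id $        match 'num'
L' $       :: num :: id $            output L' → :: S L'
:: S L' $  :: num :: id $            match '::'
S L' $     num :: id $               output S → num
num L' $   num :: id $               match 'num'
L' $       :: id $                   output L' → :: S L'
:: S L' $  :: id $                   match '::'
S L' $     id $                      output S → id
id L' $    id $                      match 'id'
L' $       $                         output L' → ε
$          $                         accept

The string is accepted.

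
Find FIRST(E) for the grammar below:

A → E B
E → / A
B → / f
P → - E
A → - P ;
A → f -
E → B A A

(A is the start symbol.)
{ '/' }

To compute FIRST(E), examine every production with E on the left-hand side, reading each right-hand side left to right until a non-nullable symbol is reached.

FIRST sets of the other non-terminals involved (by the same procedure, iterated to a fixed point):
  FIRST(B) = { '/' }

From E → / A:
  - '/' is a terminal: add '/' and stop
From E → B A A:
  - B is a non-terminal: add FIRST(B) \ {ε} = { '/' }
    B is not nullable, so stop

Collecting: FIRST(E) = { '/' }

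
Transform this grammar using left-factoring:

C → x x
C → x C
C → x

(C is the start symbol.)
C → x C'
C' → x
C' → C
C' → ε

Left-factoring transforms A → αβ₁ | αβ₂ into A → αA' and A' → β₁ | β₂
(α is the longest common prefix among the alternatives). Repeat until
no nonterminal has two alternatives with a common prefix.

Round 1: C has alternatives sharing prefix 'x'. Introduce C': C → x C'
  Add: C' → x
  Add: C' → C
  Add: C' → ε

No remaining common prefixes — done.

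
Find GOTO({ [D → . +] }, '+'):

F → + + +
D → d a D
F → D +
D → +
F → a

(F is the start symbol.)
{ [D → + .] }

GOTO(I, '+') = CLOSURE({ [A → αX.β] : [A → α.Xβ] ∈ I, X = '+' })

Items with dot before '+', with the dot advanced:
  [D → . +] → [D → + .]
Closure adds nothing (no advanced item has the dot before a non-terminal).

GOTO = { [D → + .] }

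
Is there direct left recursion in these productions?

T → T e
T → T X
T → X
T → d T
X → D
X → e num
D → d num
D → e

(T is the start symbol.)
Direct left recursion occurs when N → N α for some non-terminal N (the right-hand side begins with the left-hand side itself).

T → T e: LEFT RECURSIVE (starts with T)
T → T X: LEFT RECURSIVE (starts with T)
T → X: starts with X
T → d T: starts with d
X → D: starts with D
X → e num: starts with e
D → d num: starts with d
D → e: starts with e

The grammar has direct left recursion on: T.

Answer: Yes, T is left-recursive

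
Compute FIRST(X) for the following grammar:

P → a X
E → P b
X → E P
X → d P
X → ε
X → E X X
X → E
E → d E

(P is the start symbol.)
{ 'a', 'd', ε }

FIRST sets of the other non-terminals involved (by the same procedure, iterated to a fixed point):
  FIRST(E) = { 'a', 'd' }

From X → E P:
  - E is a non-terminal: add FIRST(E) \ {ε} = { 'a', 'd' }
    E is not nullable, so stop
From X → d P:
  - d is a terminal: add 'd' and stop
From X → ε:
  - ε-production, so ε ∈ FIRST(X)
From X → E X X:
  - E is a non-terminal: add FIRST(E) \ {ε} = { 'a', 'd' }
    E is not nullable, so stop
From X → E:
  - E is a non-terminal: add FIRST(E) \ {ε} = { 'a', 'd' }
    E is not nullable, so stop

Collecting: FIRST(X) = { 'a', 'd', ε }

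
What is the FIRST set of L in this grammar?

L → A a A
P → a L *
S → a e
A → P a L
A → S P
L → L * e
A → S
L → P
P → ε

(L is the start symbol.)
FIRST sets of the other non-terminals involved (by the same procedure, iterated to a fixed point):
  FIRST(A) = { 'a' }
  FIRST(P) = { 'a', ε }

From L → A a A:
  - A is a non-terminal: add FIRST(A) \ {ε} = { 'a' }
    A is not nullable, so stop
From L → L * e:
  - L is the symbol being defined: contributes nothing new
    L is nullable, so continue to the next symbol
  - '*' is a terminal: add '*' and stop
From L → P:
  - P is a non-terminal: add FIRST(P) \ {ε} = { 'a' }
    P is nullable and nothing follows, so the whole right-hand side can vanish: ε ∈ FIRST(L)

Collecting: FIRST(L) = { '*', 'a', ε }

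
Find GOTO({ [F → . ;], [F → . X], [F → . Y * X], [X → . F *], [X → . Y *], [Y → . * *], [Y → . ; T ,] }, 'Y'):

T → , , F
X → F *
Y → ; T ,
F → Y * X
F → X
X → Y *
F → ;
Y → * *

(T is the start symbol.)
{ [F → Y . * X], [X → Y . *] }

GOTO(I, 'Y') = CLOSURE({ [A → αX.β] : [A → α.Xβ] ∈ I, X = 'Y' })

Items with dot before 'Y', with the dot advanced:
  [F → . Y * X] → [F → Y . * X]
  [X → . Y *] → [X → Y . *]
Closure adds nothing (no advanced item has the dot before a non-terminal).

GOTO = { [F → Y . * X], [X → Y . *] }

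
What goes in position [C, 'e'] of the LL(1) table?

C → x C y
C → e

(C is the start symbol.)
To find M[C, 'e'], we find productions for C where 'e' is in the predict set (PREDICT(N → α) = (FIRST(α) \ {ε}) ∪ (FOLLOW(N) if α ⇒* ε)).

C → x C y: PREDICT = { 'x' }
C → e: PREDICT = { 'e' }
  'e' is in predict set, so this production goes in M[C, 'e']

M[C, 'e'] = C → e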